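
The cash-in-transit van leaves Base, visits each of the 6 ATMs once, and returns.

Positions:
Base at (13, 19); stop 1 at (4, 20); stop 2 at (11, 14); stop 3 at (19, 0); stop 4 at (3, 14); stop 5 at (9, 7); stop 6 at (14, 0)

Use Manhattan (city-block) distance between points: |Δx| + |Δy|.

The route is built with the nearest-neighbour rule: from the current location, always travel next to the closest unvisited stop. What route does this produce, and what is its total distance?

82 along Base → stop 2 → stop 4 → stop 1 → stop 5 → stop 6 → stop 3 → Base.

Base → [stop 2:7 / stop 1:10 / stop 4:15 / stop 5:16 / stop 6:20 / stop 3:25] → stop 2 (7)
stop 2 → [stop 4:8 / stop 5:9 / stop 1:13 / stop 6:17 / stop 3:22] → stop 4 (8)
stop 4 → [stop 1:7 / stop 5:13 / stop 6:25 / stop 3:30] → stop 1 (7)
stop 1 → [stop 5:18 / stop 6:30 / stop 3:35] → stop 5 (18)
stop 5 → [stop 6:12 / stop 3:17] → stop 6 (12)
stop 6 → [stop 3:5] → stop 3 (5)
Return stop 3→Base: 25.
Total = 7 + 8 + 7 + 18 + 12 + 5 + 25 = 82.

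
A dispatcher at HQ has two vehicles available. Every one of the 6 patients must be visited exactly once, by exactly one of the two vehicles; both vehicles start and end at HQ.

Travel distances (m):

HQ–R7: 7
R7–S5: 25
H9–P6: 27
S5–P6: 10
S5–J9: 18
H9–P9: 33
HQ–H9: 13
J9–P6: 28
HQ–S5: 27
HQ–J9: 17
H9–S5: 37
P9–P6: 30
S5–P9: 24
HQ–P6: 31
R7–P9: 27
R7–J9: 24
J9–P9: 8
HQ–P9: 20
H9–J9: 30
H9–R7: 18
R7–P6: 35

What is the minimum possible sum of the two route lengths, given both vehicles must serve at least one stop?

Minimum combined distance: 110 m.

Check every non-empty split of the stops between the two vehicles; for each half take its own optimal tour:
  {H9} + {R7, S5, J9, P9, P6}: 26 + 97 = 123
  {R7} + {H9, S5, J9, P9, P6}: 14 + 96 = 110
  {H9, R7} + {S5, J9, P9, P6}: 38 + 87 = 125
  {S5} + {H9, R7, J9, P9, P6}: 54 + 107 = 161
  {H9, S5} + {R7, J9, P9, P6}: 77 + 97 = 174
  {R7, S5} + {H9, J9, P9, P6}: 59 + 95 = 154
  … (31 splits in total)
Best: vehicle 1 HQ → R7 → HQ = 14; vehicle 2 HQ → H9 → P6 → S5 → J9 → P9 → HQ = 96; combined 110.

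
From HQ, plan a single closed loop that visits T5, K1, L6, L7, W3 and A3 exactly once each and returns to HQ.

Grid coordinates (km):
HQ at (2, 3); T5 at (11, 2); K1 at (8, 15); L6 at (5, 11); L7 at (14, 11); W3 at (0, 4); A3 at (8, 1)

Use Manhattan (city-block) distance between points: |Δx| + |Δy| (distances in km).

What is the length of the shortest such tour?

With 6 stops there are 6!/2 = 360 distinct round trips (a route and its reverse cost the same).
HQ - T5 - K1 - L6 - L7 - W3 - A3 - HQ: 10+16+7+9+21+11+8 = 82
HQ - T5 - K1 - L6 - L7 - A3 - W3 - HQ: 10+16+7+9+16+11+3 = 72
HQ - T5 - K1 - L6 - W3 - L7 - A3 - HQ: 10+16+7+12+21+16+8 = 90
HQ - T5 - K1 - L6 - W3 - A3 - L7 - HQ: 10+16+7+12+11+16+20 = 92
HQ - T5 - K1 - L6 - A3 - L7 - W3 - HQ: 10+16+7+13+16+21+3 = 86
HQ - T5 - K1 - L6 - A3 - W3 - L7 - HQ: 10+16+7+13+11+21+20 = 98
HQ - T5 - K1 - L7 - L6 - W3 - A3 - HQ: 10+16+10+9+12+11+8 = 76
HQ - T5 - K1 - L7 - L6 - A3 - W3 - HQ: 10+16+10+9+13+11+3 = 72
… (352 more)
HQ - W3 - L6 - K1 - L7 - T5 - A3 - HQ: 3+12+7+10+12+4+8 = 56  ← best
The minimum is 56.
One optimal route: HQ → W3 → L6 → K1 → L7 → T5 → A3 → HQ (or its reverse).

Shortest round trip = 56 km.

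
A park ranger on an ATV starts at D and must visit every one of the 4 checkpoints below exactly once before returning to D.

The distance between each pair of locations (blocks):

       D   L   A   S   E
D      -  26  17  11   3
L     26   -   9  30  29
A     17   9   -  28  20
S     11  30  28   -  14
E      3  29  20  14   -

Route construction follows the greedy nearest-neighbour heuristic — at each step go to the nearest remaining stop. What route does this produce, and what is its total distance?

At D the remaining stops are E 3, S 11, A 17, L 26; go to E.
At E the remaining stops are S 14, A 20, L 29; go to S.
At S the remaining stops are A 28, L 30; go to A.
At A the remaining stops are L 9; go to L.
Return L→D: 26.
Total = 3 + 14 + 28 + 9 + 26 = 80.

80 blocks along D → E → S → A → L → D.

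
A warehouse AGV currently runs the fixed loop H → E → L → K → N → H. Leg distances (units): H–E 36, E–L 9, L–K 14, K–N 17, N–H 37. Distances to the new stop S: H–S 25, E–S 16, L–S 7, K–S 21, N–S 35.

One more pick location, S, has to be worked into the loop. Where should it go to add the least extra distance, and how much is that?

+5 — insert S between H and E.

Insertion cost between consecutive stops i–j is d(i,S) + d(S,j) − d(i,j):
  between H and E: 25 + 16 − 36 = 5
  between E and L: 16 + 7 − 9 = 14
  between L and K: 7 + 21 − 14 = 14
  between K and N: 21 + 35 − 17 = 39
  between N and H: 35 + 25 − 37 = 23
Cheapest insertion is between H and E, adding 5.
New total = 113 + 5 = 118.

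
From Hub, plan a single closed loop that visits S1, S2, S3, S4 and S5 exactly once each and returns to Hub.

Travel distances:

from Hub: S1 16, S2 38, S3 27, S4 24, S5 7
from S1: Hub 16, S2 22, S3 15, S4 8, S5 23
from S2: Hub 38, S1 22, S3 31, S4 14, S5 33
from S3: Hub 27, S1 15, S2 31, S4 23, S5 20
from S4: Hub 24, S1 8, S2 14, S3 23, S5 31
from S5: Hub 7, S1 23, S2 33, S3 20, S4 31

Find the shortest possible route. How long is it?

With 5 stops there are 5!/2 = 60 distinct round trips (a route and its reverse cost the same).
Hub→S1→S2→S3→S4→S5→Hub: 16+22+31+23+31+7 = 130
Hub→S1→S2→S3→S5→S4→Hub: 16+22+31+20+31+24 = 144
Hub→S1→S2→S4→S3→S5→Hub: 16+22+14+23+20+7 = 102
Hub→S1→S2→S4→S5→S3→Hub: 16+22+14+31+20+27 = 130
Hub→S1→S2→S5→S3→S4→Hub: 16+22+33+20+23+24 = 138
Hub→S1→S2→S5→S4→S3→Hub: 16+22+33+31+23+27 = 152
Hub→S1→S3→S2→S4→S5→Hub: 16+15+31+14+31+7 = 114
Hub→S1→S3→S2→S5→S4→Hub: 16+15+31+33+31+24 = 150
Hub→S1→S3→S4→S2→S5→Hub: 16+15+23+14+33+7 = 108
Hub→S1→S3→S4→S5→S2→Hub: 16+15+23+31+33+38 = 156
Hub→S1→S3→S5→S2→S4→Hub: 16+15+20+33+14+24 = 122
Hub→S1→S3→S5→S4→S2→Hub: 16+15+20+31+14+38 = 134
Hub→S1→S4→S2→S3→S5→Hub: 16+8+14+31+20+7 = 96
Hub→S1→S4→S2→S5→S3→Hub: 16+8+14+33+20+27 = 118
… (46 more)
The minimum is 96.
One optimal route: Hub → S1 → S4 → S2 → S3 → S5 → Hub (or its reverse).

96 — the shortest possible round trip.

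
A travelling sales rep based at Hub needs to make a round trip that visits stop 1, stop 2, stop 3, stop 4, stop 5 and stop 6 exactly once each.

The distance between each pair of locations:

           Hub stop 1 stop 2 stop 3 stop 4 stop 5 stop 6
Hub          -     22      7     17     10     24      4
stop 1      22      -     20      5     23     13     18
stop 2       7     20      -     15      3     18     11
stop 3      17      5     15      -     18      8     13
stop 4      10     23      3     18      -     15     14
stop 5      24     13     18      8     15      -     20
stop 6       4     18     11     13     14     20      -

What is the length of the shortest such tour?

Minimum total distance: 60.

Hub → stop 1 → stop 2 → stop 3 → stop 4 → stop 5 → stop 6 → Hub: 22+20+15+18+15+20+4 = 114
Hub → stop 1 → stop 2 → stop 3 → stop 4 → stop 6 → stop 5 → Hub: 22+20+15+18+14+20+24 = 133
Hub → stop 1 → stop 2 → stop 3 → stop 5 → stop 4 → stop 6 → Hub: 22+20+15+8+15+14+4 = 98
Hub → stop 1 → stop 2 → stop 3 → stop 5 → stop 6 → stop 4 → Hub: 22+20+15+8+20+14+10 = 109
Hub → stop 1 → stop 2 → stop 3 → stop 6 → stop 4 → stop 5 → Hub: 22+20+15+13+14+15+24 = 123
Hub → stop 1 → stop 2 → stop 3 → stop 6 → stop 5 → stop 4 → Hub: 22+20+15+13+20+15+10 = 115
Hub → stop 1 → stop 2 → stop 4 → stop 3 → stop 5 → stop 6 → Hub: 22+20+3+18+8+20+4 = 95
Hub → stop 1 → stop 2 → stop 4 → stop 3 → stop 6 → stop 5 → Hub: 22+20+3+18+13+20+24 = 120
… (352 more)
Hub → stop 2 → stop 4 → stop 5 → stop 1 → stop 3 → stop 6 → Hub: 7+3+15+13+5+13+4 = 60  ← best
The minimum is 60.
One optimal route: Hub → stop 2 → stop 4 → stop 5 → stop 1 → stop 3 → stop 6 → Hub (or its reverse).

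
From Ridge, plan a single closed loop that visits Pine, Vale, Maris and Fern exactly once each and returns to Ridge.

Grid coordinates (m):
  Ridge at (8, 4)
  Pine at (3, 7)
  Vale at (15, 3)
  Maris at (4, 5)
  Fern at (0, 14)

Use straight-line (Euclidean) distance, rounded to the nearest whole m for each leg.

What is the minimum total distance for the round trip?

Minimum total distance: 40 m.

Ridge→Pine→Vale→Maris→Fern→Ridge: 6+13+11+10+13 = 53
Ridge→Pine→Vale→Fern→Maris→Ridge: 6+13+19+10+4 = 52
Ridge→Pine→Maris→Vale→Fern→Ridge: 6+2+11+19+13 = 51
Ridge→Pine→Maris→Fern→Vale→Ridge: 6+2+10+19+7 = 44
Ridge→Pine→Fern→Vale→Maris→Ridge: 6+8+19+11+4 = 48
Ridge→Pine→Fern→Maris→Vale→Ridge: 6+8+10+11+7 = 42
Ridge→Vale→Pine→Maris→Fern→Ridge: 7+13+2+10+13 = 45
Ridge→Vale→Pine→Fern→Maris→Ridge: 7+13+8+10+4 = 42
Ridge→Vale→Maris→Pine→Fern→Ridge: 7+11+2+8+13 = 41
Ridge→Vale→Fern→Pine→Maris→Ridge: 7+19+8+2+4 = 40
Ridge→Maris→Pine→Vale→Fern→Ridge: 4+2+13+19+13 = 51
Ridge→Maris→Vale→Pine→Fern→Ridge: 4+11+13+8+13 = 49
The minimum is 40.
One optimal route: Ridge → Vale → Fern → Pine → Maris → Ridge (or its reverse).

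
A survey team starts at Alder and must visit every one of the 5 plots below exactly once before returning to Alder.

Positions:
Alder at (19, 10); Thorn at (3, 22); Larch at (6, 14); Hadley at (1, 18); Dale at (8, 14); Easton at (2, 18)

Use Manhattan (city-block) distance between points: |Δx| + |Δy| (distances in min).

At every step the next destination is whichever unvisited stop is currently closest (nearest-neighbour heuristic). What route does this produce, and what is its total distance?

Total distance 60 min via the nearest-neighbour route Alder → Dale → Larch → Easton → Hadley → Thorn → Alder.

Alder → [Dale:15 / Larch:17 / Easton:25 / Hadley:26 / Thorn:28] → Dale (15)
Dale → [Larch:2 / Easton:10 / Hadley:11 / Thorn:13] → Larch (2)
Larch → [Easton:8 / Hadley:9 / Thorn:11] → Easton (8)
Easton → [Hadley:1 / Thorn:5] → Hadley (1)
Hadley → [Thorn:6] → Thorn (6)
Return Thorn→Alder: 28.
Total = 15 + 2 + 8 + 1 + 6 + 28 = 60.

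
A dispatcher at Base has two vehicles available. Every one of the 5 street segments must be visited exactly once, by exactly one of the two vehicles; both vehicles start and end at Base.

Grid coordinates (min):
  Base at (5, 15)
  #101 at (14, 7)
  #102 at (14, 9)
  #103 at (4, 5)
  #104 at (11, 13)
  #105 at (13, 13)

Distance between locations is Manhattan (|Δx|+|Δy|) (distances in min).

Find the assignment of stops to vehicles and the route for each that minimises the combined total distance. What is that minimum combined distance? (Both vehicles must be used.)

Check every non-empty split of the stops between the two vehicles; for each half take its own optimal tour:
  {#101} + {#102, #103, #104, #105}: 34 + 40 = 74
  {#102} + {#101, #103, #104, #105}: 30 + 40 = 70
  {#101, #102} + {#103, #104, #105}: 34 + 38 = 72
  {#103} + {#101, #102, #104, #105}: 22 + 34 = 56
  {#101, #103} + {#102, #104, #105}: 40 + 30 = 70
  {#102, #103} + {#101, #104, #105}: 40 + 34 = 74
  … (15 splits in total)
Best: vehicle 1 Base → #103 → Base = 22; vehicle 2 Base → #101 → #102 → #105 → #104 → Base = 34; combined 56.

Minimum combined distance: 56 min.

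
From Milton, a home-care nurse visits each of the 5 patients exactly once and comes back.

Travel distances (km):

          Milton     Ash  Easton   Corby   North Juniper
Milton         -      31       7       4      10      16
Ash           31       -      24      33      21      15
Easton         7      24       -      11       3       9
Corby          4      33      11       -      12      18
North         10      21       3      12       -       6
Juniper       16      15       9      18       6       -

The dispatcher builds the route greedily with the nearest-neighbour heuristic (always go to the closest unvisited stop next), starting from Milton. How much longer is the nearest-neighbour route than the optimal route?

The nearest-neighbour route is 2 km longer than optimal.

Milton: Corby=4, Easton=7, North=10, Juniper=16, Ash=31 ⇒ Corby
Corby: Easton=11, North=12, Juniper=18, Ash=33 ⇒ Easton
Easton: North=3, Juniper=9, Ash=24 ⇒ North
North: Juniper=6, Ash=21 ⇒ Juniper
Juniper: Ash=15 ⇒ Ash
NN route Milton → Corby → Easton → North → Juniper → Ash → Milton costs 70.
Optimal: Milton → Easton → Ash → Juniper → North → Corby → Milton costs 68 (by enumerating all 60 distinct tours).
Excess = 70 − 68 = 2.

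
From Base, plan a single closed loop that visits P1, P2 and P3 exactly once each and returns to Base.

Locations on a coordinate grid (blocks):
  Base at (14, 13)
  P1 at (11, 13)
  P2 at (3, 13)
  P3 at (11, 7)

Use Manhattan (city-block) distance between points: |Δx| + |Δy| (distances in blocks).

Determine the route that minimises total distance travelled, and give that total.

Shortest round trip = 34 blocks.

Base → P1 → P2 → P3 → Base: 3+8+14+9 = 34
Base → P1 → P3 → P2 → Base: 3+6+14+11 = 34
Base → P2 → P1 → P3 → Base: 11+8+6+9 = 34
The minimum is 34.
One optimal route: Base → P1 → P2 → P3 → Base (or its reverse).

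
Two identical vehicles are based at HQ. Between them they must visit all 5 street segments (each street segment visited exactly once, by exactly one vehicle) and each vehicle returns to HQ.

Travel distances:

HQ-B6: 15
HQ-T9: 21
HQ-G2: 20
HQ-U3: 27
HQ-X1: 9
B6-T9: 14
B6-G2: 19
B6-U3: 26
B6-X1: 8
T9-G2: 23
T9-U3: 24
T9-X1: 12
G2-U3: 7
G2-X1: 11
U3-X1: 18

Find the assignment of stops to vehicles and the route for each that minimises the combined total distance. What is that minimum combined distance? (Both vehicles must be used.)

Check every non-empty split of the stops between the two vehicles; for each half take its own optimal tour:
  {B6} + {T9, G2, U3, X1}: 30 + 72 = 102
  {T9} + {B6, G2, U3, X1}: 42 + 68 = 110
  {B6, T9} + {G2, U3, X1}: 50 + 54 = 104
  {G2} + {B6, T9, U3, X1}: 40 + 80 = 120
  {B6, G2} + {T9, U3, X1}: 54 + 72 = 126
  {T9, G2} + {B6, U3, X1}: 64 + 68 = 132
  … (15 splits in total)
  {B6, T9, G2, U3} + {X1}: 80 + 18 = 98  ← best
Best: vehicle 1 HQ → B6 → T9 → U3 → G2 → HQ = 80; vehicle 2 HQ → X1 → HQ = 18; combined 98.

Minimum combined distance: 98.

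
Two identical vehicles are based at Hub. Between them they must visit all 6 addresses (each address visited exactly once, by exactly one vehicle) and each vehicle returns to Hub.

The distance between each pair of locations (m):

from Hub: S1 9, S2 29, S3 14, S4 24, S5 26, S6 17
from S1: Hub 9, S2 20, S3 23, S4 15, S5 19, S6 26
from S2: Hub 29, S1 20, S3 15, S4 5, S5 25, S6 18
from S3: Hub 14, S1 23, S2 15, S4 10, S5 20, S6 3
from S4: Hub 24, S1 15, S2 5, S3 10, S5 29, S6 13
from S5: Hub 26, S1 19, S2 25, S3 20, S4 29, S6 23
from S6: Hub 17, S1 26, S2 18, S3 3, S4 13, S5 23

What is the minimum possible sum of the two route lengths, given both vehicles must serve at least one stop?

There are 2^5 − 1 = 31 ways to divide the 6 stops into two non-empty groups. For each, the best each vehicle can do is its own shortest tour through its group:
  {S1} + {S2, S3, S4, S5, S6}: 18 + 86 = 104
  {S2} + {S1, S3, S4, S5, S6}: 58 + 86 = 144
  {S1, S2} + {S3, S4, S5, S6}: 58 + 85 = 143
  {S3} + {S1, S2, S4, S5, S6}: 28 + 88 = 116
  {S1, S3} + {S2, S4, S5, S6}: 46 + 86 = 132
  {S2, S3} + {S1, S4, S5, S6}: 58 + 86 = 144
  … (31 splits in total)
Best: vehicle 1 Hub → S1 → Hub = 18; vehicle 2 Hub → S3 → S6 → S4 → S2 → S5 → Hub = 86; combined 104.

104 m — the smallest possible combined total.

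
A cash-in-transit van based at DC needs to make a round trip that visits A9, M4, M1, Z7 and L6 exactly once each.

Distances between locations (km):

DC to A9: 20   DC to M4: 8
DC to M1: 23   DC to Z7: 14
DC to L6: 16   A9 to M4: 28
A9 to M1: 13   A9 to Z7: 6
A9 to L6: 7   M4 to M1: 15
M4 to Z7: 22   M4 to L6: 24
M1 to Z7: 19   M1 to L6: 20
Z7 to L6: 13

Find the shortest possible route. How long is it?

Shortest round trip = 70 km.

DC-A9-M4-M1-Z7-L6-DC: 20+28+15+19+13+16 = 111
DC-A9-M4-M1-L6-Z7-DC: 20+28+15+20+13+14 = 110
DC-A9-M4-Z7-M1-L6-DC: 20+28+22+19+20+16 = 125
DC-A9-M4-Z7-L6-M1-DC: 20+28+22+13+20+23 = 126
DC-A9-M4-L6-M1-Z7-DC: 20+28+24+20+19+14 = 125
DC-A9-M4-L6-Z7-M1-DC: 20+28+24+13+19+23 = 127
DC-A9-M1-M4-Z7-L6-DC: 20+13+15+22+13+16 = 99
DC-A9-M1-M4-L6-Z7-DC: 20+13+15+24+13+14 = 99
DC-A9-M1-Z7-M4-L6-DC: 20+13+19+22+24+16 = 114
DC-A9-M1-Z7-L6-M4-DC: 20+13+19+13+24+8 = 97
DC-A9-M1-L6-M4-Z7-DC: 20+13+20+24+22+14 = 113
DC-A9-M1-L6-Z7-M4-DC: 20+13+20+13+22+8 = 96
DC-A9-Z7-M4-M1-L6-DC: 20+6+22+15+20+16 = 99
DC-A9-Z7-M4-L6-M1-DC: 20+6+22+24+20+23 = 115
… (46 more)
DC-M4-M1-A9-L6-Z7-DC: 8+15+13+7+13+14 = 70  ← best
The minimum is 70.
One optimal route: DC → M4 → M1 → A9 → L6 → Z7 → DC (or its reverse).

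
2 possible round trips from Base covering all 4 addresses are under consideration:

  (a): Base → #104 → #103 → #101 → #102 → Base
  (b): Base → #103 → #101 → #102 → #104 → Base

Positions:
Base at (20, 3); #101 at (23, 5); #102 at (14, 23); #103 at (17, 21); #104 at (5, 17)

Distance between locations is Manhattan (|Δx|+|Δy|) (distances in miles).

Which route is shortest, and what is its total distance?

Shortest is (b), total 114 miles.

(a): 29 + 16 + 22 + 27 + 26 = 120
(b): 21 + 22 + 27 + 15 + 29 = 114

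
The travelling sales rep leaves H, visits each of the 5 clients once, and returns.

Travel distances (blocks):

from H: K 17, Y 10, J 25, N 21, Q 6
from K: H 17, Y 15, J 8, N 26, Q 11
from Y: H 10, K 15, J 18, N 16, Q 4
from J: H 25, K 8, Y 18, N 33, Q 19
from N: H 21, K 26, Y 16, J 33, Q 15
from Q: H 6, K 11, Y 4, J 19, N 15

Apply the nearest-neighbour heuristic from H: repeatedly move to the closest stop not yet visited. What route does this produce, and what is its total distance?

From H: distances to unvisited — Q=6, Y=10, K=17, N=21, J=25. Nearest is Q (6).
From Q: distances to unvisited — Y=4, K=11, N=15, J=19. Nearest is Y (4).
From Y: distances to unvisited — K=15, N=16, J=18. Nearest is K (15).
From K: distances to unvisited — J=8, N=26. Nearest is J (8).
From J: distances to unvisited — N=33. Nearest is N (33).
Return N→H: 21.
Total = 6 + 4 + 15 + 8 + 33 + 21 = 87.

Nearest-neighbour total = 87 blocks; route H → Q → Y → K → J → N → H.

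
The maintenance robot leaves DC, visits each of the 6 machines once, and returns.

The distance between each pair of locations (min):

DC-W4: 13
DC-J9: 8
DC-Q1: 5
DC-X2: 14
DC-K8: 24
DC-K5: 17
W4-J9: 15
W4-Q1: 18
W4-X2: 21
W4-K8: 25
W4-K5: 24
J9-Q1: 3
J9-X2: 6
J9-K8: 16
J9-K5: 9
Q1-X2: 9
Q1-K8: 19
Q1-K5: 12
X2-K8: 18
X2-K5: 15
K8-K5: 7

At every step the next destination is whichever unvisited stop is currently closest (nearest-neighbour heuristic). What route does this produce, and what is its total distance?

From DC: distances to unvisited — Q1=5, J9=8, W4=13, X2=14, K5=17, K8=24. Nearest is Q1 (5).
From Q1: distances to unvisited — J9=3, X2=9, K5=12, W4=18, K8=19. Nearest is J9 (3).
From J9: distances to unvisited — X2=6, K5=9, W4=15, K8=16. Nearest is X2 (6).
From X2: distances to unvisited — K5=15, K8=18, W4=21. Nearest is K5 (15).
From K5: distances to unvisited — K8=7, W4=24. Nearest is K8 (7).
From K8: distances to unvisited — W4=25. Nearest is W4 (25).
Return W4→DC: 13.
Total = 5 + 3 + 6 + 15 + 7 + 25 + 13 = 74.

Nearest-neighbour total = 74 min; route DC → Q1 → J9 → X2 → K5 → K8 → W4 → DC.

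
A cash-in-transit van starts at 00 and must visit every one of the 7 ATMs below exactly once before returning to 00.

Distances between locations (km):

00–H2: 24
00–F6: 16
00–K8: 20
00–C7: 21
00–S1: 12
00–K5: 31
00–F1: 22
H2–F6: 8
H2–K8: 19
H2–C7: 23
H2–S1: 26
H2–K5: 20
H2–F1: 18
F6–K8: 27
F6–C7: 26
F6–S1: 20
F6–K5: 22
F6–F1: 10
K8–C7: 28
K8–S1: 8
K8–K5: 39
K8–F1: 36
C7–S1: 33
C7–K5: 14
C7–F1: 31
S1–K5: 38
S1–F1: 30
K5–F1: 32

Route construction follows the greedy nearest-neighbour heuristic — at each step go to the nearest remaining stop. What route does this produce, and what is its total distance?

133 km along 00 → S1 → K8 → H2 → F6 → F1 → C7 → K5 → 00.

00 → [S1:12 / F6:16 / K8:20 / C7:21 / F1:22 / H2:24 / K5:31] → S1 (12)
S1 → [K8:8 / F6:20 / H2:26 / F1:30 / C7:33 / K5:38] → K8 (8)
K8 → [H2:19 / F6:27 / C7:28 / F1:36 / K5:39] → H2 (19)
H2 → [F6:8 / F1:18 / K5:20 / C7:23] → F6 (8)
F6 → [F1:10 / K5:22 / C7:26] → F1 (10)
F1 → [C7:31 / K5:32] → C7 (31)
C7 → [K5:14] → K5 (14)
Return K5→00: 31.
Total = 12 + 8 + 19 + 8 + 10 + 31 + 14 + 31 = 133.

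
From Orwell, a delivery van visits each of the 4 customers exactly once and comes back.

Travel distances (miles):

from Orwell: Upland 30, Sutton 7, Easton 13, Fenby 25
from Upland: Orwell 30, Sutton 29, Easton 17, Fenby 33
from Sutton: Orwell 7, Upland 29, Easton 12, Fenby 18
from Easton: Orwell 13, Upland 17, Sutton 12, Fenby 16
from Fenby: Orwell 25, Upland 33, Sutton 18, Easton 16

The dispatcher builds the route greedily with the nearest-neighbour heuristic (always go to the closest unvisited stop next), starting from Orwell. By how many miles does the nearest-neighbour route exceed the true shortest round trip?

Excess over optimum: 10 miles.

Orwell: Sutton=7, Easton=13, Fenby=25, Upland=30 ⇒ Sutton
Sutton: Easton=12, Fenby=18, Upland=29 ⇒ Easton
Easton: Fenby=16, Upland=17 ⇒ Fenby
Fenby: Upland=33 ⇒ Upland
NN route Orwell → Sutton → Easton → Fenby → Upland → Orwell costs 98.
Optimal: Orwell → Upland → Easton → Fenby → Sutton → Orwell costs 88 (by enumerating all 12 distinct tours).
Excess = 98 − 88 = 10.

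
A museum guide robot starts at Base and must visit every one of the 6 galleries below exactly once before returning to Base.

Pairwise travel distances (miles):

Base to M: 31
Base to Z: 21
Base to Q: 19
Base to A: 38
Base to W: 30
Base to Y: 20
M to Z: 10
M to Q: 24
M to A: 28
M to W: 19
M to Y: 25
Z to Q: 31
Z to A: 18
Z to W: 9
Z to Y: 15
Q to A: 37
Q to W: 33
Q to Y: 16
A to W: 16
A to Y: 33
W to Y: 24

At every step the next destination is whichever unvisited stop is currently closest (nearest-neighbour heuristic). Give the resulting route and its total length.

From Base: distances to unvisited — Q=19, Y=20, Z=21, W=30, M=31, A=38. Nearest is Q (19).
From Q: distances to unvisited — Y=16, M=24, Z=31, W=33, A=37. Nearest is Y (16).
From Y: distances to unvisited — Z=15, W=24, M=25, A=33. Nearest is Z (15).
From Z: distances to unvisited — W=9, M=10, A=18. Nearest is W (9).
From W: distances to unvisited — A=16, M=19. Nearest is A (16).
From A: distances to unvisited — M=28. Nearest is M (28).
Return M→Base: 31.
Total = 19 + 16 + 15 + 9 + 16 + 28 + 31 = 134.

Nearest-neighbour total = 134 miles; route Base → Q → Y → Z → W → A → M → Base.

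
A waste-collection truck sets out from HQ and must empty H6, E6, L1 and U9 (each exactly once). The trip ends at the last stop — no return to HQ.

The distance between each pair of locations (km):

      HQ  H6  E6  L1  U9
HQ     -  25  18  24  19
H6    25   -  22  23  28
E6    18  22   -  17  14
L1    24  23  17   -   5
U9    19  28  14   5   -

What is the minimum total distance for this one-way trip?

Shortest open route: 60 km.

There are 4! = 24 possible orderings.
HQ → H6 → E6 → L1 → U9: 25+22+17+5 = 69
HQ → H6 → E6 → U9 → L1: 25+22+14+5 = 66
HQ → H6 → L1 → E6 → U9: 25+23+17+14 = 79
HQ → H6 → L1 → U9 → E6: 25+23+5+14 = 67
HQ → H6 → U9 → E6 → L1: 25+28+14+17 = 84
HQ → H6 → U9 → L1 → E6: 25+28+5+17 = 75
HQ → E6 → H6 → L1 → U9: 18+22+23+5 = 68
HQ → E6 → H6 → U9 → L1: 18+22+28+5 = 73
HQ → E6 → L1 → H6 → U9: 18+17+23+28 = 86
HQ → E6 → L1 → U9 → H6: 18+17+5+28 = 68
HQ → E6 → U9 → H6 → L1: 18+14+28+23 = 83
HQ → E6 → U9 → L1 → H6: 18+14+5+23 = 60
HQ → L1 → H6 → E6 → U9: 24+23+22+14 = 83
HQ → L1 → H6 → U9 → E6: 24+23+28+14 = 89
… (10 more)
The minimum is 60.
One shortest path: HQ → E6 → U9 → L1 → H6.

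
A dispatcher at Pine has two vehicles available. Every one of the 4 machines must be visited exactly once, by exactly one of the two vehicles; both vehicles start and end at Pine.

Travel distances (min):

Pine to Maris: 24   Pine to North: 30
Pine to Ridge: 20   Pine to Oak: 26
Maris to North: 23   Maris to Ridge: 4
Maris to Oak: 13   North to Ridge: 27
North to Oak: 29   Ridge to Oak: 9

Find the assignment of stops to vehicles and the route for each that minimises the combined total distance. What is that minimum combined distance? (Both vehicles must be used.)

123 min — the smallest possible combined total.

Try each way of splitting the stops between the two vehicles (each non-empty) and, for each split, find the best tour for each vehicle:
  {Maris} + {North, Ridge, Oak}: 48 + 88 = 136
  {North} + {Maris, Ridge, Oak}: 60 + 63 = 123
  {Maris, North} + {Ridge, Oak}: 77 + 55 = 132
  {Ridge} + {Maris, North, Oak}: 40 + 92 = 132
  {Maris, Ridge} + {North, Oak}: 48 + 85 = 133
  {North, Ridge} + {Maris, Oak}: 77 + 63 = 140
  … (7 splits in total)
Best: vehicle 1 Pine → North → Pine = 60; vehicle 2 Pine → Maris → Ridge → Oak → Pine = 63; combined 123.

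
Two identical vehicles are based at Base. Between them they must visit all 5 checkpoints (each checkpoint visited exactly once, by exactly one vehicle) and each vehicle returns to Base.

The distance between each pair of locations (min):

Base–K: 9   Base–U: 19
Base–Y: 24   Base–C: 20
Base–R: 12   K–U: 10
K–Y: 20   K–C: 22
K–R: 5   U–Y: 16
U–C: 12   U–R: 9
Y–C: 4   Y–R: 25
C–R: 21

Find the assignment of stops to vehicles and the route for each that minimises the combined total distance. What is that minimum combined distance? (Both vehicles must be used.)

79 min — the smallest possible combined total.

Check every non-empty split of the stops between the two vehicles; for each half take its own optimal tour:
  {K} + {U, Y, C, R}: 18 + 61 = 79
  {U} + {K, Y, C, R}: 38 + 61 = 99
  {K, U} + {Y, C, R}: 38 + 61 = 99
  {Y} + {K, U, C, R}: 48 + 55 = 103
  {K, Y} + {U, C, R}: 53 + 53 = 106
  {U, Y} + {K, C, R}: 59 + 55 = 114
  … (15 splits in total)
Best: vehicle 1 Base → K → Base = 18; vehicle 2 Base → Y → C → U → R → Base = 61; combined 79.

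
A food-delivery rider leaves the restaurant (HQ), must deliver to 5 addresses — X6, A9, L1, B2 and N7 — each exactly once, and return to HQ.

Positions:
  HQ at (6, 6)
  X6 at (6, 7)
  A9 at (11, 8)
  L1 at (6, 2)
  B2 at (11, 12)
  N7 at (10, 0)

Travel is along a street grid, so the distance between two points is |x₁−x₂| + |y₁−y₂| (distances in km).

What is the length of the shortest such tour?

With 5 stops there are 5!/2 = 60 distinct round trips (a route and its reverse cost the same).
HQ-X6-A9-L1-B2-N7-HQ: 1+6+11+15+13+10 = 56
HQ-X6-A9-L1-N7-B2-HQ: 1+6+11+6+13+11 = 48
HQ-X6-A9-B2-L1-N7-HQ: 1+6+4+15+6+10 = 42
HQ-X6-A9-B2-N7-L1-HQ: 1+6+4+13+6+4 = 34
HQ-X6-A9-N7-L1-B2-HQ: 1+6+9+6+15+11 = 48
HQ-X6-A9-N7-B2-L1-HQ: 1+6+9+13+15+4 = 48
HQ-X6-L1-A9-B2-N7-HQ: 1+5+11+4+13+10 = 44
HQ-X6-L1-A9-N7-B2-HQ: 1+5+11+9+13+11 = 50
HQ-X6-L1-B2-A9-N7-HQ: 1+5+15+4+9+10 = 44
HQ-X6-L1-B2-N7-A9-HQ: 1+5+15+13+9+7 = 50
HQ-X6-L1-N7-A9-B2-HQ: 1+5+6+9+4+11 = 36
HQ-X6-L1-N7-B2-A9-HQ: 1+5+6+13+4+7 = 36
HQ-X6-B2-A9-L1-N7-HQ: 1+10+4+11+6+10 = 42
HQ-X6-B2-A9-N7-L1-HQ: 1+10+4+9+6+4 = 34
… (46 more)
The minimum is 34.
One optimal route: HQ → X6 → A9 → B2 → N7 → L1 → HQ (or its reverse).

34 km — the shortest possible round trip.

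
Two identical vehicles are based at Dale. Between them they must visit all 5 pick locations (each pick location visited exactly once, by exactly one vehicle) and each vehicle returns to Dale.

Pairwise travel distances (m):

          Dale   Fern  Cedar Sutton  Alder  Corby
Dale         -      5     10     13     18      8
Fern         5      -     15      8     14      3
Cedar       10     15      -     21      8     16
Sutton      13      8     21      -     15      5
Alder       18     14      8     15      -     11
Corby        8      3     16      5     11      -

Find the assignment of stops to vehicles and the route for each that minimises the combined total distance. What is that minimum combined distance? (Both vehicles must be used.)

Minimum combined distance: 56 m.

Try each way of splitting the stops between the two vehicles (each non-empty) and, for each split, find the best tour for each vehicle:
  {Fern} + {Cedar, Sutton, Alder, Corby}: 10 + 46 = 56
  {Cedar} + {Fern, Sutton, Alder, Corby}: 20 + 46 = 66
  {Fern, Cedar} + {Sutton, Alder, Corby}: 30 + 46 = 76
  {Sutton} + {Fern, Cedar, Alder, Corby}: 26 + 37 = 63
  {Fern, Sutton} + {Cedar, Alder, Corby}: 26 + 37 = 63
  {Cedar, Sutton} + {Fern, Alder, Corby}: 44 + 37 = 81
  … (15 splits in total)
Best: vehicle 1 Dale → Fern → Dale = 10; vehicle 2 Dale → Cedar → Alder → Sutton → Corby → Dale = 46; combined 56.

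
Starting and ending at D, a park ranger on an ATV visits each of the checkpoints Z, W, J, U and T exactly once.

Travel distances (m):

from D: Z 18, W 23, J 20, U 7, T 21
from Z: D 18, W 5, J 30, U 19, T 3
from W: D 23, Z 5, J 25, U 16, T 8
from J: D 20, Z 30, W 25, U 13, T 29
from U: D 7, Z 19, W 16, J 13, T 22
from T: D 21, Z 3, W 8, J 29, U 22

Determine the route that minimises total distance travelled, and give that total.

74 m — the shortest possible round trip.

D-Z-W-J-U-T-D: 18+5+25+13+22+21 = 104
D-Z-W-J-T-U-D: 18+5+25+29+22+7 = 106
D-Z-W-U-J-T-D: 18+5+16+13+29+21 = 102
D-Z-W-U-T-J-D: 18+5+16+22+29+20 = 110
D-Z-W-T-J-U-D: 18+5+8+29+13+7 = 80
D-Z-W-T-U-J-D: 18+5+8+22+13+20 = 86
D-Z-J-W-U-T-D: 18+30+25+16+22+21 = 132
D-Z-J-W-T-U-D: 18+30+25+8+22+7 = 110
D-Z-J-U-W-T-D: 18+30+13+16+8+21 = 106
D-Z-J-U-T-W-D: 18+30+13+22+8+23 = 114
D-Z-J-T-W-U-D: 18+30+29+8+16+7 = 108
D-Z-J-T-U-W-D: 18+30+29+22+16+23 = 138
D-Z-U-W-J-T-D: 18+19+16+25+29+21 = 128
D-Z-U-W-T-J-D: 18+19+16+8+29+20 = 110
… (46 more)
D-Z-T-W-J-U-D: 18+3+8+25+13+7 = 74  ← best
The minimum is 74.
One optimal route: D → Z → T → W → J → U → D (or its reverse).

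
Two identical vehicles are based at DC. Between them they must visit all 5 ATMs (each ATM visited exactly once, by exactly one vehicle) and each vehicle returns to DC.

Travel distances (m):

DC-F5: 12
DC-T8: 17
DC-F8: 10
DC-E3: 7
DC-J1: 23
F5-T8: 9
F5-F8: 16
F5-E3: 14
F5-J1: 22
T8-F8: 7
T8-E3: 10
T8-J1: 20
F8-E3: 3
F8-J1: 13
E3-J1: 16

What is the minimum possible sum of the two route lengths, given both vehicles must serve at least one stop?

Check every non-empty split of the stops between the two vehicles; for each half take its own optimal tour:
  {F5} + {T8, F8, E3, J1}: 24 + 60 = 84
  {T8} + {F5, F8, E3, J1}: 34 + 57 = 91
  {F5, T8} + {F8, E3, J1}: 38 + 46 = 84
  {F8} + {F5, T8, E3, J1}: 20 + 64 = 84
  {F5, F8} + {T8, E3, J1}: 38 + 60 = 98
  {T8, F8} + {F5, E3, J1}: 34 + 57 = 91
  … (15 splits in total)
  {E3} + {F5, T8, F8, J1}: 14 + 64 = 78  ← best
Best: vehicle 1 DC → E3 → DC = 14; vehicle 2 DC → F5 → T8 → F8 → J1 → DC = 64; combined 78.

Minimum combined distance: 78 m.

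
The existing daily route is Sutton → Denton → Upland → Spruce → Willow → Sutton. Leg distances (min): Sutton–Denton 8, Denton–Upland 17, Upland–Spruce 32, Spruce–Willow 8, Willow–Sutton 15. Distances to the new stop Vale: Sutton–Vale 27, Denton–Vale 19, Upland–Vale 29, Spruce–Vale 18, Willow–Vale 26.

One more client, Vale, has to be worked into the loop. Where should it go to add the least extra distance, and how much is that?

+15 min — insert Vale between Upland and Spruce.

Insertion cost between consecutive stops i–j is d(i,Vale) + d(Vale,j) − d(i,j):
  between Sutton and Denton: 27 + 19 − 8 = 38
  between Denton and Upland: 19 + 29 − 17 = 31
  between Upland and Spruce: 29 + 18 − 32 = 15
  between Spruce and Willow: 18 + 26 − 8 = 36
  between Willow and Sutton: 26 + 27 − 15 = 38
Cheapest insertion is between Upland and Spruce, adding 15.
New total = 80 + 15 = 95.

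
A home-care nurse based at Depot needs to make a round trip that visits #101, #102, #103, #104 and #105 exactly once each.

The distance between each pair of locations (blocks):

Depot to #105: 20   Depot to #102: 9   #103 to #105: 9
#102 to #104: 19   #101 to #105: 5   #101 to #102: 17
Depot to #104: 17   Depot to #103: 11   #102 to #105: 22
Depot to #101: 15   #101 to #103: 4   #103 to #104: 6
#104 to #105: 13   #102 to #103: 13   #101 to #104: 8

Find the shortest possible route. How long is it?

61 blocks — the shortest possible round trip.

With 5 stops there are 5!/2 = 60 distinct round trips (a route and its reverse cost the same).
Depot→#101→#102→#103→#104→#105→Depot: 15+17+13+6+13+20 = 84
Depot→#101→#102→#103→#105→#104→Depot: 15+17+13+9+13+17 = 84
Depot→#101→#102→#104→#103→#105→Depot: 15+17+19+6+9+20 = 86
Depot→#101→#102→#104→#105→#103→Depot: 15+17+19+13+9+11 = 84
Depot→#101→#102→#105→#103→#104→Depot: 15+17+22+9+6+17 = 86
Depot→#101→#102→#105→#104→#103→Depot: 15+17+22+13+6+11 = 84
Depot→#101→#103→#102→#104→#105→Depot: 15+4+13+19+13+20 = 84
Depot→#101→#103→#102→#105→#104→Depot: 15+4+13+22+13+17 = 84
Depot→#101→#103→#104→#102→#105→Depot: 15+4+6+19+22+20 = 86
Depot→#101→#103→#104→#105→#102→Depot: 15+4+6+13+22+9 = 69
Depot→#101→#103→#105→#102→#104→Depot: 15+4+9+22+19+17 = 86
Depot→#101→#103→#105→#104→#102→Depot: 15+4+9+13+19+9 = 69
Depot→#101→#104→#102→#103→#105→Depot: 15+8+19+13+9+20 = 84
Depot→#101→#104→#102→#105→#103→Depot: 15+8+19+22+9+11 = 84
… (46 more)
Depot→#101→#105→#104→#103→#102→Depot: 15+5+13+6+13+9 = 61  ← best
The minimum is 61.
One optimal route: Depot → #101 → #105 → #104 → #103 → #102 → Depot (or its reverse).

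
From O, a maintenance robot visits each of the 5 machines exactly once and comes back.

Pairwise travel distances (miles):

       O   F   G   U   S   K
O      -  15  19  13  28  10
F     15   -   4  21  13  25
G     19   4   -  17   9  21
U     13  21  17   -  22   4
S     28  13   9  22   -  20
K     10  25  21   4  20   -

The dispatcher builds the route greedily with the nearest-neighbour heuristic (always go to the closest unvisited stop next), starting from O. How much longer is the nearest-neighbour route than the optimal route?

Excess over optimum: 12 miles.

O: K=10, U=13, F=15, G=19, S=28 ⇒ K
K: U=4, S=20, G=21, F=25 ⇒ U
U: G=17, F=21, S=22 ⇒ G
G: F=4, S=9 ⇒ F
F: S=13 ⇒ S
NN route O → K → U → G → F → S → O costs 76.
Optimal: O → F → G → S → U → K → O costs 64 (by enumerating all 60 distinct tours).
Excess = 76 − 64 = 12.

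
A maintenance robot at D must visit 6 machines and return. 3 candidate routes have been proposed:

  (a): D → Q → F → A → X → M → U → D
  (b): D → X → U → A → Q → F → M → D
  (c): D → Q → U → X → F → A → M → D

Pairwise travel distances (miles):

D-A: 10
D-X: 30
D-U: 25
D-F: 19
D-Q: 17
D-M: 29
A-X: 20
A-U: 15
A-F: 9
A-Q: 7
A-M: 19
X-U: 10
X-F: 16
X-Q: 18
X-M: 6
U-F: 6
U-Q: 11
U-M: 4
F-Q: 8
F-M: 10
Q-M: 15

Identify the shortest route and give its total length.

89 miles — (a) is the shortest.

(a): 17 + 8 + 9 + 20 + 6 + 4 + 25 = 89
(b): 30 + 10 + 15 + 7 + 8 + 10 + 29 = 109
(c): 17 + 11 + 10 + 16 + 9 + 19 + 29 = 111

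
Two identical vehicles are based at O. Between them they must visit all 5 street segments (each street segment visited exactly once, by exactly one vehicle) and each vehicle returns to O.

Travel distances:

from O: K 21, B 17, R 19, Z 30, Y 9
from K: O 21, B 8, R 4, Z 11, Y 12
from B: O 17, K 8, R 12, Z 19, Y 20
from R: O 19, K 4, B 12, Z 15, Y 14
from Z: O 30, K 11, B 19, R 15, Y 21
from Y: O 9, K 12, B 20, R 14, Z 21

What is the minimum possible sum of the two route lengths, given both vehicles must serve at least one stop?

Check every non-empty split of the stops between the two vehicles; for each half take its own optimal tour:
  {K} + {B, R, Z, Y}: 42 + 74 = 116
  {B} + {K, R, Z, Y}: 34 + 64 = 98
  {K, B} + {R, Z, Y}: 46 + 64 = 110
  {R} + {K, B, Z, Y}: 38 + 66 = 104
  {K, R} + {B, Z, Y}: 44 + 66 = 110
  {B, R} + {K, Z, Y}: 48 + 62 = 110
  … (15 splits in total)
  {K, B, R, Z} + {Y}: 70 + 18 = 88  ← best
Best: vehicle 1 O → B → K → Z → R → O = 70; vehicle 2 O → Y → O = 18; combined 88.

Minimum combined distance: 88.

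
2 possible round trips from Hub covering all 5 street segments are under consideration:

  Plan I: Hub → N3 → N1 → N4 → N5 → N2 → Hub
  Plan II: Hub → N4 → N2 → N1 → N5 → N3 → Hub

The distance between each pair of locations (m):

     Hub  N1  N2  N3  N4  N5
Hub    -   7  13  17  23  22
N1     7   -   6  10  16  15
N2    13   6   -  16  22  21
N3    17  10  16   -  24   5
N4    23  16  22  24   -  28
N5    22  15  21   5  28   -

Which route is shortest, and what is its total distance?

Plan I: 17 + 10 + 16 + 28 + 21 + 13 = 105
Plan II: 23 + 22 + 6 + 15 + 5 + 17 = 88

Shortest is Plan II, total 88 m.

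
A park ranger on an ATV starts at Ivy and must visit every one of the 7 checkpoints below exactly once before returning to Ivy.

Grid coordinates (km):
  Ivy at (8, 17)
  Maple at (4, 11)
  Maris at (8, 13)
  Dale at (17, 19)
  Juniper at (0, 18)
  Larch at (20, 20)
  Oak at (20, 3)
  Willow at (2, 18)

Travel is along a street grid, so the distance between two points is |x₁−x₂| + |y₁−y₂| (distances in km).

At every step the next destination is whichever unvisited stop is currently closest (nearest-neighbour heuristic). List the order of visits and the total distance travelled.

At Ivy the remaining stops are Maris 4, Willow 7, Juniper 9, Maple 10, Dale 11, Larch 15, Oak 26; go to Maris.
At Maris the remaining stops are Maple 6, Willow 11, Juniper 13, Dale 15, Larch 19, Oak 22; go to Maple.
At Maple the remaining stops are Willow 9, Juniper 11, Dale 21, Oak 24, Larch 25; go to Willow.
At Willow the remaining stops are Juniper 2, Dale 16, Larch 20, Oak 33; go to Juniper.
At Juniper the remaining stops are Dale 18, Larch 22, Oak 35; go to Dale.
At Dale the remaining stops are Larch 4, Oak 19; go to Larch.
At Larch the remaining stops are Oak 17; go to Oak.
Return Oak→Ivy: 26.
Total = 4 + 6 + 9 + 2 + 18 + 4 + 17 + 26 = 86.

86 km along Ivy → Maris → Maple → Willow → Juniper → Dale → Larch → Oak → Ivy.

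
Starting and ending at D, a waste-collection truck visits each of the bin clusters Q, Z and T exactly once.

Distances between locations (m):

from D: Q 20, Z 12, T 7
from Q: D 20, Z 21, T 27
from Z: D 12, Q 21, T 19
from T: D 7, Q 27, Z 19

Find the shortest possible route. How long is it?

There are 3 distinct closed tours to check (reversals are equivalent).
D - Q - Z - T - D: 20+21+19+7 = 67
D - Q - T - Z - D: 20+27+19+12 = 78
D - Z - Q - T - D: 12+21+27+7 = 67
The minimum is 67.
One optimal route: D → Q → Z → T → D (or its reverse).

Shortest round trip = 67 m.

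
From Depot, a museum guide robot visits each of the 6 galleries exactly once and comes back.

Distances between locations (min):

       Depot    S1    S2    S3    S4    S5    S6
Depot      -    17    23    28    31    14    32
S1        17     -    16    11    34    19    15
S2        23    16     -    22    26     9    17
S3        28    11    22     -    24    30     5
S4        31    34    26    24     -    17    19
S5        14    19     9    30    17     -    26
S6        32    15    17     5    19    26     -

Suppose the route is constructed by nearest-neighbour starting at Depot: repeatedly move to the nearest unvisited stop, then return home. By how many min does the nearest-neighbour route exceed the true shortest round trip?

4 min longer than the optimal tour.

Depot: S5=14, S1=17, S2=23, S3=28, S4=31, S6=32 ⇒ S5
S5: S2=9, S4=17, S1=19, S6=26, S3=30 ⇒ S2
S2: S1=16, S6=17, S3=22, S4=26 ⇒ S1
S1: S3=11, S6=15, S4=34 ⇒ S3
S3: S6=5, S4=24 ⇒ S6
S6: S4=19 ⇒ S4
NN route Depot → S5 → S2 → S1 → S3 → S6 → S4 → Depot costs 105.
Optimal: Depot → S1 → S3 → S6 → S4 → S2 → S5 → Depot costs 101 (by enumerating all 360 distinct tours).
Excess = 105 − 101 = 4.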